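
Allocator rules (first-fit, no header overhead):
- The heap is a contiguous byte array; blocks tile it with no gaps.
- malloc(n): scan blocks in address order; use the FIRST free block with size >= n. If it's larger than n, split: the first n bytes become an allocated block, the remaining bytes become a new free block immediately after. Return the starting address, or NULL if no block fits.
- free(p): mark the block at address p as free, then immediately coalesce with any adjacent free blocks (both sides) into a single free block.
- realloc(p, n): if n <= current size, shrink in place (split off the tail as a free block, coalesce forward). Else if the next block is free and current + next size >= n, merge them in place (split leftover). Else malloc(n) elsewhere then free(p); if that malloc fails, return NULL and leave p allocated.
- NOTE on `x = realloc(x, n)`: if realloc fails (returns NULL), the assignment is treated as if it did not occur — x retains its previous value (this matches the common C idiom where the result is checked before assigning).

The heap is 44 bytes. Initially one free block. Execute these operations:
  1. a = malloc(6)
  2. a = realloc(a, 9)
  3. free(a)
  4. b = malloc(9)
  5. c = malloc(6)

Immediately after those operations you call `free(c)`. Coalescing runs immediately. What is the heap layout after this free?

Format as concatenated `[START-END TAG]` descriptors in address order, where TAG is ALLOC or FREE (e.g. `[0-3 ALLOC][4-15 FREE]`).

Answer: [0-8 ALLOC][9-43 FREE]

Derivation:
Op 1: a = malloc(6) -> a = 0; heap: [0-5 ALLOC][6-43 FREE]
Op 2: a = realloc(a, 9) -> a = 0; heap: [0-8 ALLOC][9-43 FREE]
Op 3: free(a) -> (freed a); heap: [0-43 FREE]
Op 4: b = malloc(9) -> b = 0; heap: [0-8 ALLOC][9-43 FREE]
Op 5: c = malloc(6) -> c = 9; heap: [0-8 ALLOC][9-14 ALLOC][15-43 FREE]
free(c): c = 9 -> block [9-14 ALLOC]; mark free, coalesce with adjacent free neighbors -> [0-8 ALLOC][9-43 FREE]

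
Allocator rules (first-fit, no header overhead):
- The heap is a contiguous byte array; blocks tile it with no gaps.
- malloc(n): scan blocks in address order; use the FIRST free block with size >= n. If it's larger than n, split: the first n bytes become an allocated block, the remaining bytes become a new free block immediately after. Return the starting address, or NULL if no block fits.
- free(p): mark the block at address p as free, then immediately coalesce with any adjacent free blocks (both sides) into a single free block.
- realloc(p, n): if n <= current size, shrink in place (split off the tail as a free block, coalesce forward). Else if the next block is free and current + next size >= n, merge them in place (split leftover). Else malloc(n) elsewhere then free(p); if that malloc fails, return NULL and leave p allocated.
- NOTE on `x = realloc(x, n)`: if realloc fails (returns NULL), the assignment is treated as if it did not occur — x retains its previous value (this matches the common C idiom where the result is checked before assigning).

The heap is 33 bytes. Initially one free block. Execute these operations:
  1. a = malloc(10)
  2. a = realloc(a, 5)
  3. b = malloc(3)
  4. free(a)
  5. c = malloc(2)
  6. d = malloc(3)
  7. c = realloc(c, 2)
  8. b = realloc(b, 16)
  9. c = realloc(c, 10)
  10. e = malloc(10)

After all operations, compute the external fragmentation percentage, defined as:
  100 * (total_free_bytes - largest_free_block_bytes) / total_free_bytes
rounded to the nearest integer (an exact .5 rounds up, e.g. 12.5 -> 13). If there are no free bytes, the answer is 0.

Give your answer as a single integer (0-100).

Answer: 50

Derivation:
Op 1: a = malloc(10) -> a = 0; heap: [0-9 ALLOC][10-32 FREE]
Op 2: a = realloc(a, 5) -> a = 0; heap: [0-4 ALLOC][5-32 FREE]
Op 3: b = malloc(3) -> b = 5; heap: [0-4 ALLOC][5-7 ALLOC][8-32 FREE]
Op 4: free(a) -> (freed a); heap: [0-4 FREE][5-7 ALLOC][8-32 FREE]
Op 5: c = malloc(2) -> c = 0; heap: [0-1 ALLOC][2-4 FREE][5-7 ALLOC][8-32 FREE]
Op 6: d = malloc(3) -> d = 2; heap: [0-1 ALLOC][2-4 ALLOC][5-7 ALLOC][8-32 FREE]
Op 7: c = realloc(c, 2) -> c = 0; heap: [0-1 ALLOC][2-4 ALLOC][5-7 ALLOC][8-32 FREE]
Op 8: b = realloc(b, 16) -> b = 5; heap: [0-1 ALLOC][2-4 ALLOC][5-20 ALLOC][21-32 FREE]
Op 9: c = realloc(c, 10) -> c = 21; heap: [0-1 FREE][2-4 ALLOC][5-20 ALLOC][21-30 ALLOC][31-32 FREE]
Op 10: e = malloc(10) -> e = NULL; heap: [0-1 FREE][2-4 ALLOC][5-20 ALLOC][21-30 ALLOC][31-32 FREE]
Free blocks: [2 2] total_free=4 largest=2 -> 100*(4-2)/4 = 200/4 = 50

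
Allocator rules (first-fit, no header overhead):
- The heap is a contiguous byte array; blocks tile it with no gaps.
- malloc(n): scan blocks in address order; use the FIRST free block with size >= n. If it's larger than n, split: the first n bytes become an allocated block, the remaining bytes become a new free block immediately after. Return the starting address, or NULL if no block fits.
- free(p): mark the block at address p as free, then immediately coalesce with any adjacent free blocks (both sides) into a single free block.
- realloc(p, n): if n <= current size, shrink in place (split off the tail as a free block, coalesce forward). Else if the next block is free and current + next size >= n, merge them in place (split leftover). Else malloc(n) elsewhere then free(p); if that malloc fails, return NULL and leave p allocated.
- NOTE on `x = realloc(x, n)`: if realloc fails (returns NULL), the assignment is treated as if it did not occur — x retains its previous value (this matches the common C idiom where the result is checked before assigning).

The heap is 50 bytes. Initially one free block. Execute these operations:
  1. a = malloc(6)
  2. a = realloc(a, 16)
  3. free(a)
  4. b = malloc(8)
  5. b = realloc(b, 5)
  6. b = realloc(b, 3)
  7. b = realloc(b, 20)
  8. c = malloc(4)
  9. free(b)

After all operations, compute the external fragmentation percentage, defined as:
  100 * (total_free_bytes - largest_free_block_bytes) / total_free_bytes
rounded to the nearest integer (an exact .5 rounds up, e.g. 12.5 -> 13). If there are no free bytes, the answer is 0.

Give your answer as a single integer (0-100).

Op 1: a = malloc(6) -> a = 0; heap: [0-5 ALLOC][6-49 FREE]
Op 2: a = realloc(a, 16) -> a = 0; heap: [0-15 ALLOC][16-49 FREE]
Op 3: free(a) -> (freed a); heap: [0-49 FREE]
Op 4: b = malloc(8) -> b = 0; heap: [0-7 ALLOC][8-49 FREE]
Op 5: b = realloc(b, 5) -> b = 0; heap: [0-4 ALLOC][5-49 FREE]
Op 6: b = realloc(b, 3) -> b = 0; heap: [0-2 ALLOC][3-49 FREE]
Op 7: b = realloc(b, 20) -> b = 0; heap: [0-19 ALLOC][20-49 FREE]
Op 8: c = malloc(4) -> c = 20; heap: [0-19 ALLOC][20-23 ALLOC][24-49 FREE]
Op 9: free(b) -> (freed b); heap: [0-19 FREE][20-23 ALLOC][24-49 FREE]
Free blocks: [20 26] total_free=46 largest=26 -> 100*(46-26)/46 = 2000/46 ≈ 43.478 -> rounds to 43

Answer: 43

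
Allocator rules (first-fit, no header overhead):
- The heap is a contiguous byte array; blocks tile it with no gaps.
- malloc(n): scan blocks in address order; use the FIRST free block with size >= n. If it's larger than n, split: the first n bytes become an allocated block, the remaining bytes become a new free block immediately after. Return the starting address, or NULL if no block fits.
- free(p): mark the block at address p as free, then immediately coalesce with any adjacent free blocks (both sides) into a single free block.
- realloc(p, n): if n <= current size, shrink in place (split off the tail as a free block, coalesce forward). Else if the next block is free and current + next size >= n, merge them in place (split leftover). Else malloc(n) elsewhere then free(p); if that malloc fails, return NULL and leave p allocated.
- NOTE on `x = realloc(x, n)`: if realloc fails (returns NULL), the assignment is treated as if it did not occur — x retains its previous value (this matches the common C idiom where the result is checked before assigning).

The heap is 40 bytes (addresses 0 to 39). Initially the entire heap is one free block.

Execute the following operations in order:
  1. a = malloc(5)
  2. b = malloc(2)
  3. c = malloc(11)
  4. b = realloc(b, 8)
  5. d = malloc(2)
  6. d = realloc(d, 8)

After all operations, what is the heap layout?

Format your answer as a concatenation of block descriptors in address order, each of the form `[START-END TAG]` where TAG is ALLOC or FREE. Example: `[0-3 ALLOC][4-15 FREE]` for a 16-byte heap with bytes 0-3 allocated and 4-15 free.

Answer: [0-4 ALLOC][5-6 FREE][7-17 ALLOC][18-25 ALLOC][26-33 ALLOC][34-39 FREE]

Derivation:
Op 1: a = malloc(5) -> a = 0; heap: [0-4 ALLOC][5-39 FREE]
Op 2: b = malloc(2) -> b = 5; heap: [0-4 ALLOC][5-6 ALLOC][7-39 FREE]
Op 3: c = malloc(11) -> c = 7; heap: [0-4 ALLOC][5-6 ALLOC][7-17 ALLOC][18-39 FREE]
Op 4: b = realloc(b, 8) -> b = 18; heap: [0-4 ALLOC][5-6 FREE][7-17 ALLOC][18-25 ALLOC][26-39 FREE]
Op 5: d = malloc(2) -> d = 5; heap: [0-4 ALLOC][5-6 ALLOC][7-17 ALLOC][18-25 ALLOC][26-39 FREE]
Op 6: d = realloc(d, 8) -> d = 26; heap: [0-4 ALLOC][5-6 FREE][7-17 ALLOC][18-25 ALLOC][26-33 ALLOC][34-39 FREE]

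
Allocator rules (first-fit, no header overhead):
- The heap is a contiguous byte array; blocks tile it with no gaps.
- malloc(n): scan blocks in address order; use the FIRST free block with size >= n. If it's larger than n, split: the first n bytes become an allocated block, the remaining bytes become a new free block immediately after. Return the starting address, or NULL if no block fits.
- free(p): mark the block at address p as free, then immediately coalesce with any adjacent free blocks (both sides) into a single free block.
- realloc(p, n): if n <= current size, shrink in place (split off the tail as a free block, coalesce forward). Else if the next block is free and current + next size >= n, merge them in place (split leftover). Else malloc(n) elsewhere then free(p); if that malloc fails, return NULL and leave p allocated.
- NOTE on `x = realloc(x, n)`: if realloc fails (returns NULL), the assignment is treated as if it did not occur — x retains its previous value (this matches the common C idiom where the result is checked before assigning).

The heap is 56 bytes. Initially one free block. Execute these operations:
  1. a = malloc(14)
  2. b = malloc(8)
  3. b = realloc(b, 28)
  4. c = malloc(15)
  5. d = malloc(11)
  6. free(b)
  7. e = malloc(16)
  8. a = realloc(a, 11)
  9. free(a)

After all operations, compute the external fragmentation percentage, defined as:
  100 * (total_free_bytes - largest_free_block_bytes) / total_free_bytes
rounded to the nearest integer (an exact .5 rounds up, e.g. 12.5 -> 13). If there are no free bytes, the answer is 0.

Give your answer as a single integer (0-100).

Op 1: a = malloc(14) -> a = 0; heap: [0-13 ALLOC][14-55 FREE]
Op 2: b = malloc(8) -> b = 14; heap: [0-13 ALLOC][14-21 ALLOC][22-55 FREE]
Op 3: b = realloc(b, 28) -> b = 14; heap: [0-13 ALLOC][14-41 ALLOC][42-55 FREE]
Op 4: c = malloc(15) -> c = NULL; heap: [0-13 ALLOC][14-41 ALLOC][42-55 FREE]
Op 5: d = malloc(11) -> d = 42; heap: [0-13 ALLOC][14-41 ALLOC][42-52 ALLOC][53-55 FREE]
Op 6: free(b) -> (freed b); heap: [0-13 ALLOC][14-41 FREE][42-52 ALLOC][53-55 FREE]
Op 7: e = malloc(16) -> e = 14; heap: [0-13 ALLOC][14-29 ALLOC][30-41 FREE][42-52 ALLOC][53-55 FREE]
Op 8: a = realloc(a, 11) -> a = 0; heap: [0-10 ALLOC][11-13 FREE][14-29 ALLOC][30-41 FREE][42-52 ALLOC][53-55 FREE]
Op 9: free(a) -> (freed a); heap: [0-13 FREE][14-29 ALLOC][30-41 FREE][42-52 ALLOC][53-55 FREE]
Free blocks: [14 12 3] total_free=29 largest=14 -> 100*(29-14)/29 = 1500/29 ≈ 51.724 -> rounds to 52

Answer: 52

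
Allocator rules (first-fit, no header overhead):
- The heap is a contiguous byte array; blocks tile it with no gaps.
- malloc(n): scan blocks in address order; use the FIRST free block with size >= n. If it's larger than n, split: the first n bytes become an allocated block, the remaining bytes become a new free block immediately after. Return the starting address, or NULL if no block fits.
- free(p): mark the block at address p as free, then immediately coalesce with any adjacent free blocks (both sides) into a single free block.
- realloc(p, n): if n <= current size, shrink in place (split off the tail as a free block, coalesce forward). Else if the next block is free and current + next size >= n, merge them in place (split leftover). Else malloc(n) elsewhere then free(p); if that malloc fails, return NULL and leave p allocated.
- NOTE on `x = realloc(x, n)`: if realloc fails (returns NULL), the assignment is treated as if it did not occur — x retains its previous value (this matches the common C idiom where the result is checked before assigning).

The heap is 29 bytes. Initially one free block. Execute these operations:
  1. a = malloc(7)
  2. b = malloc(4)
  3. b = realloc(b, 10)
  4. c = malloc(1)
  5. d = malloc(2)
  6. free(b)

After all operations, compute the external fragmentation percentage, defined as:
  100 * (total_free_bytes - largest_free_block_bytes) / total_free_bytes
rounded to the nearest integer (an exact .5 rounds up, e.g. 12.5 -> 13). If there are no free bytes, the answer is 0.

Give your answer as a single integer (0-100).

Answer: 47

Derivation:
Op 1: a = malloc(7) -> a = 0; heap: [0-6 ALLOC][7-28 FREE]
Op 2: b = malloc(4) -> b = 7; heap: [0-6 ALLOC][7-10 ALLOC][11-28 FREE]
Op 3: b = realloc(b, 10) -> b = 7; heap: [0-6 ALLOC][7-16 ALLOC][17-28 FREE]
Op 4: c = malloc(1) -> c = 17; heap: [0-6 ALLOC][7-16 ALLOC][17-17 ALLOC][18-28 FREE]
Op 5: d = malloc(2) -> d = 18; heap: [0-6 ALLOC][7-16 ALLOC][17-17 ALLOC][18-19 ALLOC][20-28 FREE]
Op 6: free(b) -> (freed b); heap: [0-6 ALLOC][7-16 FREE][17-17 ALLOC][18-19 ALLOC][20-28 FREE]
Free blocks: [10 9] total_free=19 largest=10 -> 100*(19-10)/19 = 900/19 ≈ 47.368 -> rounds to 47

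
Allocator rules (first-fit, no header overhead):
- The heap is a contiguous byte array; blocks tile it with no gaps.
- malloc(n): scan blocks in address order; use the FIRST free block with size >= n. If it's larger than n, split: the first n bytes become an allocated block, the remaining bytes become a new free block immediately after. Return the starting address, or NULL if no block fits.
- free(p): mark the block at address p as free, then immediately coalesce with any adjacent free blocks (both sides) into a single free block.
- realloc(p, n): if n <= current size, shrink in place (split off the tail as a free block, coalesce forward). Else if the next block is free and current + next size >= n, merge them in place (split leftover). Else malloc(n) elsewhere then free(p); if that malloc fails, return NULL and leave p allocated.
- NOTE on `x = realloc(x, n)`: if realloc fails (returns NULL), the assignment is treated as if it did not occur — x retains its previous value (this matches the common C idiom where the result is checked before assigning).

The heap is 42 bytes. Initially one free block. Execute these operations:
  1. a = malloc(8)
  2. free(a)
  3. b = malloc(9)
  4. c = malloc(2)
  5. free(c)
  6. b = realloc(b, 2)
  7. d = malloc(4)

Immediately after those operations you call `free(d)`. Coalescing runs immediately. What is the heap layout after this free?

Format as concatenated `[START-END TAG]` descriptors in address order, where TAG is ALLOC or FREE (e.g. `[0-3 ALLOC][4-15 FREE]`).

Answer: [0-1 ALLOC][2-41 FREE]

Derivation:
Op 1: a = malloc(8) -> a = 0; heap: [0-7 ALLOC][8-41 FREE]
Op 2: free(a) -> (freed a); heap: [0-41 FREE]
Op 3: b = malloc(9) -> b = 0; heap: [0-8 ALLOC][9-41 FREE]
Op 4: c = malloc(2) -> c = 9; heap: [0-8 ALLOC][9-10 ALLOC][11-41 FREE]
Op 5: free(c) -> (freed c); heap: [0-8 ALLOC][9-41 FREE]
Op 6: b = realloc(b, 2) -> b = 0; heap: [0-1 ALLOC][2-41 FREE]
Op 7: d = malloc(4) -> d = 2; heap: [0-1 ALLOC][2-5 ALLOC][6-41 FREE]
free(d): d = 2 -> block [2-5 ALLOC]; mark free, coalesce with adjacent free neighbors -> [0-1 ALLOC][2-41 FREE]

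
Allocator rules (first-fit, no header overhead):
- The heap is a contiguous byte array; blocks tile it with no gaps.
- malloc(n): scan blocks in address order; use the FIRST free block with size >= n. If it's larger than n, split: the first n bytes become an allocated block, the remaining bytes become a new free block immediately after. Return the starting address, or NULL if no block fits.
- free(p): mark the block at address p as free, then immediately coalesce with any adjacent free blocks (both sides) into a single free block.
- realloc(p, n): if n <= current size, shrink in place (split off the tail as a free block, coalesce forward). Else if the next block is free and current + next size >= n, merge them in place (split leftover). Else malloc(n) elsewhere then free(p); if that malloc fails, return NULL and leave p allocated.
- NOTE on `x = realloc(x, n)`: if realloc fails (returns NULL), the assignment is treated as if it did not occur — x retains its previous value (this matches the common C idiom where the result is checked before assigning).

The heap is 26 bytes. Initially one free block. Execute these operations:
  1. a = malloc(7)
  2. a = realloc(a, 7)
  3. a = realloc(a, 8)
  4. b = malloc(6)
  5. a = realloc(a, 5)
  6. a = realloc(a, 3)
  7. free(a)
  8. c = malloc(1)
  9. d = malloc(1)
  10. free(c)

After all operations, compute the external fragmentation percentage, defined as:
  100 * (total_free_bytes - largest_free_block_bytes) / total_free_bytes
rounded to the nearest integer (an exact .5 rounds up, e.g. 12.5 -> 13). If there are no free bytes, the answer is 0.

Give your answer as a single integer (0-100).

Answer: 37

Derivation:
Op 1: a = malloc(7) -> a = 0; heap: [0-6 ALLOC][7-25 FREE]
Op 2: a = realloc(a, 7) -> a = 0; heap: [0-6 ALLOC][7-25 FREE]
Op 3: a = realloc(a, 8) -> a = 0; heap: [0-7 ALLOC][8-25 FREE]
Op 4: b = malloc(6) -> b = 8; heap: [0-7 ALLOC][8-13 ALLOC][14-25 FREE]
Op 5: a = realloc(a, 5) -> a = 0; heap: [0-4 ALLOC][5-7 FREE][8-13 ALLOC][14-25 FREE]
Op 6: a = realloc(a, 3) -> a = 0; heap: [0-2 ALLOC][3-7 FREE][8-13 ALLOC][14-25 FREE]
Op 7: free(a) -> (freed a); heap: [0-7 FREE][8-13 ALLOC][14-25 FREE]
Op 8: c = malloc(1) -> c = 0; heap: [0-0 ALLOC][1-7 FREE][8-13 ALLOC][14-25 FREE]
Op 9: d = malloc(1) -> d = 1; heap: [0-0 ALLOC][1-1 ALLOC][2-7 FREE][8-13 ALLOC][14-25 FREE]
Op 10: free(c) -> (freed c); heap: [0-0 FREE][1-1 ALLOC][2-7 FREE][8-13 ALLOC][14-25 FREE]
Free blocks: [1 6 12] total_free=19 largest=12 -> 100*(19-12)/19 = 700/19 ≈ 36.842 -> rounds to 37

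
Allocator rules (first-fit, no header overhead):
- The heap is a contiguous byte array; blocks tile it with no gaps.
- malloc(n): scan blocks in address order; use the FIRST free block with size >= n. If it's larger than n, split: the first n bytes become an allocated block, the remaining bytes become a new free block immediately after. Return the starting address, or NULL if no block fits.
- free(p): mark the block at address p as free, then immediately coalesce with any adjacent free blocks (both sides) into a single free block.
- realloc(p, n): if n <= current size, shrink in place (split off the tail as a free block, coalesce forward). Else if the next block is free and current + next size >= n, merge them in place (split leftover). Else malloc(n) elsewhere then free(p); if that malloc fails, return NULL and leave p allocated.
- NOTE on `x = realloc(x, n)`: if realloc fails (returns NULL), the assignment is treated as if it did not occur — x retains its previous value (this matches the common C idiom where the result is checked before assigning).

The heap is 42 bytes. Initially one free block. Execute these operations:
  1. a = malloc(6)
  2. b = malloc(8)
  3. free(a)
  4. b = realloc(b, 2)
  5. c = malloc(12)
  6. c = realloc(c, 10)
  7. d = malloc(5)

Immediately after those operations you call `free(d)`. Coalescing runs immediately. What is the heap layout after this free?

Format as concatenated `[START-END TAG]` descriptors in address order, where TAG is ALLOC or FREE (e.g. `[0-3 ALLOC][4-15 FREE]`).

Answer: [0-5 FREE][6-7 ALLOC][8-17 ALLOC][18-41 FREE]

Derivation:
Op 1: a = malloc(6) -> a = 0; heap: [0-5 ALLOC][6-41 FREE]
Op 2: b = malloc(8) -> b = 6; heap: [0-5 ALLOC][6-13 ALLOC][14-41 FREE]
Op 3: free(a) -> (freed a); heap: [0-5 FREE][6-13 ALLOC][14-41 FREE]
Op 4: b = realloc(b, 2) -> b = 6; heap: [0-5 FREE][6-7 ALLOC][8-41 FREE]
Op 5: c = malloc(12) -> c = 8; heap: [0-5 FREE][6-7 ALLOC][8-19 ALLOC][20-41 FREE]
Op 6: c = realloc(c, 10) -> c = 8; heap: [0-5 FREE][6-7 ALLOC][8-17 ALLOC][18-41 FREE]
Op 7: d = malloc(5) -> d = 0; heap: [0-4 ALLOC][5-5 FREE][6-7 ALLOC][8-17 ALLOC][18-41 FREE]
free(d): d = 0 -> block [0-4 ALLOC]; mark free, coalesce with adjacent free neighbors -> [0-5 FREE][6-7 ALLOC][8-17 ALLOC][18-41 FREE]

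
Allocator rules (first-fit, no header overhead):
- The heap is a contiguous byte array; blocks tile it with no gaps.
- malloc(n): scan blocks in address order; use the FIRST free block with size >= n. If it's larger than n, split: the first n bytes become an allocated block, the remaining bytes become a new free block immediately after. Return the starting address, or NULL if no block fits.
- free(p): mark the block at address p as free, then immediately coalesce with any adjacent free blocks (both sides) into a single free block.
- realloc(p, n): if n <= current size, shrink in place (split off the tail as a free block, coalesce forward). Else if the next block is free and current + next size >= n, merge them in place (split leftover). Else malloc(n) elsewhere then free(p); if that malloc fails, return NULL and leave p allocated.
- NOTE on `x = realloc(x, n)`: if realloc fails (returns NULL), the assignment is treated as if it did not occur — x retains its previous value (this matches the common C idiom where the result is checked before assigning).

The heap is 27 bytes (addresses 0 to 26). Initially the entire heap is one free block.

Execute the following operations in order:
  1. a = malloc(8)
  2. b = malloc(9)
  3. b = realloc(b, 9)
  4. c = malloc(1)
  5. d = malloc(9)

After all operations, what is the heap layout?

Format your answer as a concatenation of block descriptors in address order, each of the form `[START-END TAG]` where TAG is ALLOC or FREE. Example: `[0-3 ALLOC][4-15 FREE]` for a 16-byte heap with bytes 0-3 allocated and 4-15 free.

Answer: [0-7 ALLOC][8-16 ALLOC][17-17 ALLOC][18-26 ALLOC]

Derivation:
Op 1: a = malloc(8) -> a = 0; heap: [0-7 ALLOC][8-26 FREE]
Op 2: b = malloc(9) -> b = 8; heap: [0-7 ALLOC][8-16 ALLOC][17-26 FREE]
Op 3: b = realloc(b, 9) -> b = 8; heap: [0-7 ALLOC][8-16 ALLOC][17-26 FREE]
Op 4: c = malloc(1) -> c = 17; heap: [0-7 ALLOC][8-16 ALLOC][17-17 ALLOC][18-26 FREE]
Op 5: d = malloc(9) -> d = 18; heap: [0-7 ALLOC][8-16 ALLOC][17-17 ALLOC][18-26 ALLOC]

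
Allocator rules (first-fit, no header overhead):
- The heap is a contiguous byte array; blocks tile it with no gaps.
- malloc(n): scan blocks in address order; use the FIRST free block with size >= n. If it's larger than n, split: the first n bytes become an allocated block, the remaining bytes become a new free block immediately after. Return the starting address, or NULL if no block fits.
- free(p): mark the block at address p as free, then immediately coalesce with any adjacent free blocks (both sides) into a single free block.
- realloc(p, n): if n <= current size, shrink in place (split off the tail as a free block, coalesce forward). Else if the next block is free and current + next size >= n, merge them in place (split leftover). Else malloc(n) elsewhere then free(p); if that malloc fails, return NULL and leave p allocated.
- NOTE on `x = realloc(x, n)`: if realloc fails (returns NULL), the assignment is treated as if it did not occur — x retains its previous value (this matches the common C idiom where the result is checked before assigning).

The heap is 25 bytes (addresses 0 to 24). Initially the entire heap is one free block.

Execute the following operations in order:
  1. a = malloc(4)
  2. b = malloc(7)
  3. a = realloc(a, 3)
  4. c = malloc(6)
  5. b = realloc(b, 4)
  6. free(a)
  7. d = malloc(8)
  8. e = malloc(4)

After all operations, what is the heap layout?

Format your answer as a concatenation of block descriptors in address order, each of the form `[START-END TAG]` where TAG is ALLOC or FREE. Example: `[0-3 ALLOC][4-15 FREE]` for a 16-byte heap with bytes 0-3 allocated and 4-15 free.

Answer: [0-3 ALLOC][4-7 ALLOC][8-10 FREE][11-16 ALLOC][17-24 ALLOC]

Derivation:
Op 1: a = malloc(4) -> a = 0; heap: [0-3 ALLOC][4-24 FREE]
Op 2: b = malloc(7) -> b = 4; heap: [0-3 ALLOC][4-10 ALLOC][11-24 FREE]
Op 3: a = realloc(a, 3) -> a = 0; heap: [0-2 ALLOC][3-3 FREE][4-10 ALLOC][11-24 FREE]
Op 4: c = malloc(6) -> c = 11; heap: [0-2 ALLOC][3-3 FREE][4-10 ALLOC][11-16 ALLOC][17-24 FREE]
Op 5: b = realloc(b, 4) -> b = 4; heap: [0-2 ALLOC][3-3 FREE][4-7 ALLOC][8-10 FREE][11-16 ALLOC][17-24 FREE]
Op 6: free(a) -> (freed a); heap: [0-3 FREE][4-7 ALLOC][8-10 FREE][11-16 ALLOC][17-24 FREE]
Op 7: d = malloc(8) -> d = 17; heap: [0-3 FREE][4-7 ALLOC][8-10 FREE][11-16 ALLOC][17-24 ALLOC]
Op 8: e = malloc(4) -> e = 0; heap: [0-3 ALLOC][4-7 ALLOC][8-10 FREE][11-16 ALLOC][17-24 ALLOC]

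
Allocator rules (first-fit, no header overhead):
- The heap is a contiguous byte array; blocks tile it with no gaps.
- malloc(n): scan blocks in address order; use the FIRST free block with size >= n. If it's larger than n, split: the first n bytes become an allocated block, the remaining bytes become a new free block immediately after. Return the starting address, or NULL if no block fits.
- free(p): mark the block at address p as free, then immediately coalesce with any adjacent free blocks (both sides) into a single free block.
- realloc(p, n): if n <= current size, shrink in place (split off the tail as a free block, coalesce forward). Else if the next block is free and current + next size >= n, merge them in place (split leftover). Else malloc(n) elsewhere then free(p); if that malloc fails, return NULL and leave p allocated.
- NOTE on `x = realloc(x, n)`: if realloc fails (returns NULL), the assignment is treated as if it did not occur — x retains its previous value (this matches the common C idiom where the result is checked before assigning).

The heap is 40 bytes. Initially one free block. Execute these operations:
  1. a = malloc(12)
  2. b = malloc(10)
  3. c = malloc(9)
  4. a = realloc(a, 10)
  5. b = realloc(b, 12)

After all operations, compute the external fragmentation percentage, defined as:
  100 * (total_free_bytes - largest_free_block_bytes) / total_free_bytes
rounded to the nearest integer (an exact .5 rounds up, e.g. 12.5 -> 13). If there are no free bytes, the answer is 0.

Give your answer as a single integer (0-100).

Op 1: a = malloc(12) -> a = 0; heap: [0-11 ALLOC][12-39 FREE]
Op 2: b = malloc(10) -> b = 12; heap: [0-11 ALLOC][12-21 ALLOC][22-39 FREE]
Op 3: c = malloc(9) -> c = 22; heap: [0-11 ALLOC][12-21 ALLOC][22-30 ALLOC][31-39 FREE]
Op 4: a = realloc(a, 10) -> a = 0; heap: [0-9 ALLOC][10-11 FREE][12-21 ALLOC][22-30 ALLOC][31-39 FREE]
Op 5: b = realloc(b, 12) -> NULL (b unchanged); heap: [0-9 ALLOC][10-11 FREE][12-21 ALLOC][22-30 ALLOC][31-39 FREE]
Free blocks: [2 9] total_free=11 largest=9 -> 100*(11-9)/11 = 200/11 ≈ 18.182 -> rounds to 18

Answer: 18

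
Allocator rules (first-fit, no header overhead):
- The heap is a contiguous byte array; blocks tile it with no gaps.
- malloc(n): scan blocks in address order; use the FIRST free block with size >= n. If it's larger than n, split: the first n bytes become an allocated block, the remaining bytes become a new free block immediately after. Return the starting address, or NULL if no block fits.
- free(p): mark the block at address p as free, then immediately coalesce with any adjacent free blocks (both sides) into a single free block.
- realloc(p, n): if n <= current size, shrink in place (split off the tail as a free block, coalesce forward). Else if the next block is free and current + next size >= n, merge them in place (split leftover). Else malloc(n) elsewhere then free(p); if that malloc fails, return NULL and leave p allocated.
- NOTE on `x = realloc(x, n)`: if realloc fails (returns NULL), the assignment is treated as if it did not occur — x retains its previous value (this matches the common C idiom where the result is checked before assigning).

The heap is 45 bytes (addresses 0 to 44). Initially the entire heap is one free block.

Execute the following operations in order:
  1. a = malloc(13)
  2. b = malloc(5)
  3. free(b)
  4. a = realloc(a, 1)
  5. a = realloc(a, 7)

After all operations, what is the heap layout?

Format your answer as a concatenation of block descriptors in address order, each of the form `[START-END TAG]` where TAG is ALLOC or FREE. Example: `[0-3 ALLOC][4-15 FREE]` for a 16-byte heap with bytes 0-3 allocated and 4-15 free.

Answer: [0-6 ALLOC][7-44 FREE]

Derivation:
Op 1: a = malloc(13) -> a = 0; heap: [0-12 ALLOC][13-44 FREE]
Op 2: b = malloc(5) -> b = 13; heap: [0-12 ALLOC][13-17 ALLOC][18-44 FREE]
Op 3: free(b) -> (freed b); heap: [0-12 ALLOC][13-44 FREE]
Op 4: a = realloc(a, 1) -> a = 0; heap: [0-0 ALLOC][1-44 FREE]
Op 5: a = realloc(a, 7) -> a = 0; heap: [0-6 ALLOC][7-44 FREE]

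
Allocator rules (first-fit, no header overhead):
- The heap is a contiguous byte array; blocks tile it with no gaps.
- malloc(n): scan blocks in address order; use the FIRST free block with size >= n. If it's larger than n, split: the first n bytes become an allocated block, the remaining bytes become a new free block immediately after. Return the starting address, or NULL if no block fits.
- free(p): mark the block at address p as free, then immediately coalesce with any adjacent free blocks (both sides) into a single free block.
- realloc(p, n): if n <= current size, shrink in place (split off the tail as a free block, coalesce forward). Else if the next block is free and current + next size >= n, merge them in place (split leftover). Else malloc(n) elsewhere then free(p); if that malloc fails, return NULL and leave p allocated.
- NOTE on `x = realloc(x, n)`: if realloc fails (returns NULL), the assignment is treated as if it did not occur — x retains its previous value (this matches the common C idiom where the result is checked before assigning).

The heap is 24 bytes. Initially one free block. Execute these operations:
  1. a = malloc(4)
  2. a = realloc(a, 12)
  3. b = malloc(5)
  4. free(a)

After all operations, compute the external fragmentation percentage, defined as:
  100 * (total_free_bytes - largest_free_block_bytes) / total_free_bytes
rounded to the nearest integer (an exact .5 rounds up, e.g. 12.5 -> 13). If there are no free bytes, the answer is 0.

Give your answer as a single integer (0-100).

Op 1: a = malloc(4) -> a = 0; heap: [0-3 ALLOC][4-23 FREE]
Op 2: a = realloc(a, 12) -> a = 0; heap: [0-11 ALLOC][12-23 FREE]
Op 3: b = malloc(5) -> b = 12; heap: [0-11 ALLOC][12-16 ALLOC][17-23 FREE]
Op 4: free(a) -> (freed a); heap: [0-11 FREE][12-16 ALLOC][17-23 FREE]
Free blocks: [12 7] total_free=19 largest=12 -> 100*(19-12)/19 = 700/19 ≈ 36.842 -> rounds to 37

Answer: 37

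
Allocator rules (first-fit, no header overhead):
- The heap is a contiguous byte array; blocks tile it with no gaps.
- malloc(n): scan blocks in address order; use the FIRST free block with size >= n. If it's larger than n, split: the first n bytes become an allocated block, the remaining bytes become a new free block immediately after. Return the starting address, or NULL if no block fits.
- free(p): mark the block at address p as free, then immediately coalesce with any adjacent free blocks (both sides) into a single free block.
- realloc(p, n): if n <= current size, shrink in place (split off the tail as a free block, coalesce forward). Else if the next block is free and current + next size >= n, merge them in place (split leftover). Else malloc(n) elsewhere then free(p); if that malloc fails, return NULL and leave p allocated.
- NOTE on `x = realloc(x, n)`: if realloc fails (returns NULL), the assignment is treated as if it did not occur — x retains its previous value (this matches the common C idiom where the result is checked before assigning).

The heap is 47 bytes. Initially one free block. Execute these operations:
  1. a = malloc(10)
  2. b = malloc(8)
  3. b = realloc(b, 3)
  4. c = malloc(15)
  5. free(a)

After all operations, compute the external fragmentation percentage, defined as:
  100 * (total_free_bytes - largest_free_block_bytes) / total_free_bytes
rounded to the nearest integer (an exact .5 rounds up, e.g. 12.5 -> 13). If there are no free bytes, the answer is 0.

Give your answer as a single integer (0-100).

Answer: 34

Derivation:
Op 1: a = malloc(10) -> a = 0; heap: [0-9 ALLOC][10-46 FREE]
Op 2: b = malloc(8) -> b = 10; heap: [0-9 ALLOC][10-17 ALLOC][18-46 FREE]
Op 3: b = realloc(b, 3) -> b = 10; heap: [0-9 ALLOC][10-12 ALLOC][13-46 FREE]
Op 4: c = malloc(15) -> c = 13; heap: [0-9 ALLOC][10-12 ALLOC][13-27 ALLOC][28-46 FREE]
Op 5: free(a) -> (freed a); heap: [0-9 FREE][10-12 ALLOC][13-27 ALLOC][28-46 FREE]
Free blocks: [10 19] total_free=29 largest=19 -> 100*(29-19)/29 = 1000/29 ≈ 34.483 -> rounds to 34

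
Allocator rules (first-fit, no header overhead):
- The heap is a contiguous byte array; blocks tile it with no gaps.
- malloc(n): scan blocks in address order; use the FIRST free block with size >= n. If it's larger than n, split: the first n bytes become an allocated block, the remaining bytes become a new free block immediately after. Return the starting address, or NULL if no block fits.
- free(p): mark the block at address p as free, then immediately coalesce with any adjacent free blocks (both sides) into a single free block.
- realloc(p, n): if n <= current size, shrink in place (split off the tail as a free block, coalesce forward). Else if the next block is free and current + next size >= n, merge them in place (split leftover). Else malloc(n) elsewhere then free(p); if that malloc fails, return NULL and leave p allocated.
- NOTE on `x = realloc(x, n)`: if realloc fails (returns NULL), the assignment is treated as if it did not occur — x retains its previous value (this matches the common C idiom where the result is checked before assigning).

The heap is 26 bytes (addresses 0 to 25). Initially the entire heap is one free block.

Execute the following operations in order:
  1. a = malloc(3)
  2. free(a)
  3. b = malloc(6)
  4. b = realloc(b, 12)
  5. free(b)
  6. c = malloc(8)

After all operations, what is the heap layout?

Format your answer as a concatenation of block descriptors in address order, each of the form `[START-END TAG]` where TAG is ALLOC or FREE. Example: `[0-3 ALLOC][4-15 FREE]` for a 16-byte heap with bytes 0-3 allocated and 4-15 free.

Answer: [0-7 ALLOC][8-25 FREE]

Derivation:
Op 1: a = malloc(3) -> a = 0; heap: [0-2 ALLOC][3-25 FREE]
Op 2: free(a) -> (freed a); heap: [0-25 FREE]
Op 3: b = malloc(6) -> b = 0; heap: [0-5 ALLOC][6-25 FREE]
Op 4: b = realloc(b, 12) -> b = 0; heap: [0-11 ALLOC][12-25 FREE]
Op 5: free(b) -> (freed b); heap: [0-25 FREE]
Op 6: c = malloc(8) -> c = 0; heap: [0-7 ALLOC][8-25 FREE]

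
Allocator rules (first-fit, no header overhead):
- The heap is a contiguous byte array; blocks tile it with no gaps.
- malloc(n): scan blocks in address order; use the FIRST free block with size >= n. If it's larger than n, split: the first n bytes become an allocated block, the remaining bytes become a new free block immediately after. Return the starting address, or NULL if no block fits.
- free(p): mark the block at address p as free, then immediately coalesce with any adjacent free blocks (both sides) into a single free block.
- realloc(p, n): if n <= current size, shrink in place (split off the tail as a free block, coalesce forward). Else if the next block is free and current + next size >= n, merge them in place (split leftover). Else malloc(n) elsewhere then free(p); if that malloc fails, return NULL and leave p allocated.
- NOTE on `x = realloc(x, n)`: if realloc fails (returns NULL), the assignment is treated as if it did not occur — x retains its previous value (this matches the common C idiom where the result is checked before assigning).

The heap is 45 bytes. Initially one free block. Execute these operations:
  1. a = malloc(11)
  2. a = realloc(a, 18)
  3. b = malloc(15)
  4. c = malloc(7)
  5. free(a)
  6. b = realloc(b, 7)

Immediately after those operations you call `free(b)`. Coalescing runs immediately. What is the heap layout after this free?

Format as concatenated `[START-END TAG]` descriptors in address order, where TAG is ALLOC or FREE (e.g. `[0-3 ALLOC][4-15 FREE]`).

Answer: [0-32 FREE][33-39 ALLOC][40-44 FREE]

Derivation:
Op 1: a = malloc(11) -> a = 0; heap: [0-10 ALLOC][11-44 FREE]
Op 2: a = realloc(a, 18) -> a = 0; heap: [0-17 ALLOC][18-44 FREE]
Op 3: b = malloc(15) -> b = 18; heap: [0-17 ALLOC][18-32 ALLOC][33-44 FREE]
Op 4: c = malloc(7) -> c = 33; heap: [0-17 ALLOC][18-32 ALLOC][33-39 ALLOC][40-44 FREE]
Op 5: free(a) -> (freed a); heap: [0-17 FREE][18-32 ALLOC][33-39 ALLOC][40-44 FREE]
Op 6: b = realloc(b, 7) -> b = 18; heap: [0-17 FREE][18-24 ALLOC][25-32 FREE][33-39 ALLOC][40-44 FREE]
free(b): b = 18 -> block [18-24 ALLOC]; mark free, coalesce with adjacent free neighbors -> [0-32 FREE][33-39 ALLOC][40-44 FREE]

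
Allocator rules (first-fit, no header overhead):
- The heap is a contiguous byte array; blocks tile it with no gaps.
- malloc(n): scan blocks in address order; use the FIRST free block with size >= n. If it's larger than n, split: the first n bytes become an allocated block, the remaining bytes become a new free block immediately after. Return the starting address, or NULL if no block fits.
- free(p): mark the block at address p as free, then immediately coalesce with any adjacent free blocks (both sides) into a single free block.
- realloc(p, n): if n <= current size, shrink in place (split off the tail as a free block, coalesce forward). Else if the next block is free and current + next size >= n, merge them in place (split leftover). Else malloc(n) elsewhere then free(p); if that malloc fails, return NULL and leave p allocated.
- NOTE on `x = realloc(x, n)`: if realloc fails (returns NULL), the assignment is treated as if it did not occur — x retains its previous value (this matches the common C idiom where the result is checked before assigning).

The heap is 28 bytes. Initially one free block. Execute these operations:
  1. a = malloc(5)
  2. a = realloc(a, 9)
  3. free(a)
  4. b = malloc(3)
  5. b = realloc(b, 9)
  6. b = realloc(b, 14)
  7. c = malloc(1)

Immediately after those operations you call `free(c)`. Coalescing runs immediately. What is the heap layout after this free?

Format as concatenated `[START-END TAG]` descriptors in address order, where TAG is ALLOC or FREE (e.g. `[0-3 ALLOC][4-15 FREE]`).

Answer: [0-13 ALLOC][14-27 FREE]

Derivation:
Op 1: a = malloc(5) -> a = 0; heap: [0-4 ALLOC][5-27 FREE]
Op 2: a = realloc(a, 9) -> a = 0; heap: [0-8 ALLOC][9-27 FREE]
Op 3: free(a) -> (freed a); heap: [0-27 FREE]
Op 4: b = malloc(3) -> b = 0; heap: [0-2 ALLOC][3-27 FREE]
Op 5: b = realloc(b, 9) -> b = 0; heap: [0-8 ALLOC][9-27 FREE]
Op 6: b = realloc(b, 14) -> b = 0; heap: [0-13 ALLOC][14-27 FREE]
Op 7: c = malloc(1) -> c = 14; heap: [0-13 ALLOC][14-14 ALLOC][15-27 FREE]
free(c): c = 14 -> block [14-14 ALLOC]; mark free, coalesce with adjacent free neighbors -> [0-13 ALLOC][14-27 FREE]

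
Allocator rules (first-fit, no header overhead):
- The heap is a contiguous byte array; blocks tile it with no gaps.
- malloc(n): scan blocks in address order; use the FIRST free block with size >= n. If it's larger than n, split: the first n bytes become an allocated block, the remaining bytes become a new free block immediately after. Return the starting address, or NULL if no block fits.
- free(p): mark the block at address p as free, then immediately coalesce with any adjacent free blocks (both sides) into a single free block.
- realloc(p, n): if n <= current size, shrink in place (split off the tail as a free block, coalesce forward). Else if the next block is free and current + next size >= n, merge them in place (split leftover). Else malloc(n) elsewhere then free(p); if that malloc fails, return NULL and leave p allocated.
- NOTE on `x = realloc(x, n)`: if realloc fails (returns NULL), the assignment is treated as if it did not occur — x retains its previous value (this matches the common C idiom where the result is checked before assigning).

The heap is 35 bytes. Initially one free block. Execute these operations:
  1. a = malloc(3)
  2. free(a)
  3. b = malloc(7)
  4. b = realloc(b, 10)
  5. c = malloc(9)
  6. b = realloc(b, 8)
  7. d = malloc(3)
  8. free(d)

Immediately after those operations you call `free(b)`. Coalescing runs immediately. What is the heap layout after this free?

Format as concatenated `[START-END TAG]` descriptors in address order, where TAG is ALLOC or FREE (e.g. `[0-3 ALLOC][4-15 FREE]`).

Op 1: a = malloc(3) -> a = 0; heap: [0-2 ALLOC][3-34 FREE]
Op 2: free(a) -> (freed a); heap: [0-34 FREE]
Op 3: b = malloc(7) -> b = 0; heap: [0-6 ALLOC][7-34 FREE]
Op 4: b = realloc(b, 10) -> b = 0; heap: [0-9 ALLOC][10-34 FREE]
Op 5: c = malloc(9) -> c = 10; heap: [0-9 ALLOC][10-18 ALLOC][19-34 FREE]
Op 6: b = realloc(b, 8) -> b = 0; heap: [0-7 ALLOC][8-9 FREE][10-18 ALLOC][19-34 FREE]
Op 7: d = malloc(3) -> d = 19; heap: [0-7 ALLOC][8-9 FREE][10-18 ALLOC][19-21 ALLOC][22-34 FREE]
Op 8: free(d) -> (freed d); heap: [0-7 ALLOC][8-9 FREE][10-18 ALLOC][19-34 FREE]
free(b): b = 0 -> block [0-7 ALLOC]; mark free, coalesce with adjacent free neighbors -> [0-9 FREE][10-18 ALLOC][19-34 FREE]

Answer: [0-9 FREE][10-18 ALLOC][19-34 FREE]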